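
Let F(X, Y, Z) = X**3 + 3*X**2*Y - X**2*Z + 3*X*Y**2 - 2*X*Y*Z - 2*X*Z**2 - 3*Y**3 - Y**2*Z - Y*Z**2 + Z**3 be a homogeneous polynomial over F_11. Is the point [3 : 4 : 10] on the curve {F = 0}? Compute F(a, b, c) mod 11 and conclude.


F(3,4,10) ≡ 4 (mod 11); P is NOT on the curve.

Evaluate F(3, 4, 10) term-by-term (mod 11).
  X**3 ↦ 1·27·1·1 = 27
  3*X**2*Y ↦ 3·9·4·1 = 108
  -X**2*Z ↦ -1·9·1·10 = -90
  3*X*Y**2 ↦ 3·3·16·1 = 144
  -2*X*Y*Z ↦ -2·3·4·10 = -240
  -2*X*Z**2 ↦ -2·3·1·100 = -600
  -3*Y**3 ↦ -3·1·64·1 = -192
  -Y**2*Z ↦ -1·1·16·10 = -160
  -Y*Z**2 ↦ -1·1·4·100 = -400
  Z**3 ↦ 1·1·1·1000 = 1000
Sum: F(3, 4, 10) = (27) + (108) + (-90) + (144) + (-240) + (-600) + (-192) + (-160) + (-400) + (1000) = -403.
Reducing mod 11: -403 ≡ 4 (mod 11).
Since F(a, b, c) ≡ 4 ≠ 0 (mod 11), P does NOT lie on the curve.


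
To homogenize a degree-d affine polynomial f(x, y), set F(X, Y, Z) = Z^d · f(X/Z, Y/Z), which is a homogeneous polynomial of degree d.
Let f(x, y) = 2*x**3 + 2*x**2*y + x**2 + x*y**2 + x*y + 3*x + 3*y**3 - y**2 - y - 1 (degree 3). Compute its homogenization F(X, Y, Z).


F(X, Y, Z) = 2*X**3 + 2*X**2*Y + X**2*Z + X*Y**2 + X*Y*Z + 3*X*Z**2 + 3*Y**3 - Y**2*Z - Y*Z**2 - Z**3

deg(f) = 3.
Substitute x = X/Z, y = Y/Z into f, then multiply by Z^3.
  monomial 2·x^3·y^0 ↦ 2·X^3·Y^0·Z^0.
  monomial 2·x^2·y^1 ↦ 2·X^2·Y^1·Z^0.
  monomial 1·x^2·y^0 ↦ 1·X^2·Y^0·Z^1.
  monomial 1·x^1·y^2 ↦ 1·X^1·Y^2·Z^0.
  monomial 1·x^1·y^1 ↦ 1·X^1·Y^1·Z^1.
  monomial 3·x^1·y^0 ↦ 3·X^1·Y^0·Z^2.
  monomial 3·x^0·y^3 ↦ 3·X^0·Y^3·Z^0.
  monomial -1·x^0·y^2 ↦ -1·X^0·Y^2·Z^1.
  monomial -1·x^0·y^1 ↦ -1·X^0·Y^1·Z^2.
  monomial -1·x^0·y^0 ↦ -1·X^0·Y^0·Z^3.
Collecting: F(X, Y, Z) = 2*X**3 + 2*X**2*Y + X**2*Z + X*Y**2 + X*Y*Z + 3*X*Z**2 + 3*Y**3 - Y**2*Z - Y*Z**2 - Z**3.


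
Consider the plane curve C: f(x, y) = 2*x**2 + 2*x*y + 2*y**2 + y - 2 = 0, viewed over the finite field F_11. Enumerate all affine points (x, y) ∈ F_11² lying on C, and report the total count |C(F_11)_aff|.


Affine F_11-points: {(1, 0), (1, 4), (3, 3), (3, 10), (5, 3), (5, 8), (6, 4), (6, 6), (9, 8), (9, 10), (10, 0), (10, 6)}; count = 12.

For each of the 121 pairs (x, y) ∈ F_11², evaluate f(x, y) mod 11. Record the zeros.
  x = 0: [0↦9, 1↦1, 2↦8, 3↦8, 4↦1, 5↦9, 6↦10, 7↦4, 8↦2, 9↦4, 10↦10]  zeros at y ∈ ∅
  x = 1: [0↦0, 1↦5, 2↦3, 3↦5, 4↦0, 5↦10, 6↦2, 7↦9, 8↦9, 9↦2, 10↦10]  zeros at y ∈ {0, 4}
  x = 2: [0↦6, 1↦2, 2↦2, 3↦6, 4↦3, 5↦4, 6↦9, 7↦7, 8↦9, 9↦4, 10↦3]  zeros at y ∈ ∅
  x = 3: [0↦5, 1↦3, 2↦5, 3↦0, 4↦10, 5↦2, 6↦9, 7↦9, 8↦2, 9↦10, 10↦0]  zeros at y ∈ {3, 10}
  x = 4: [0↦8, 1↦8, 2↦1, 3↦9, 4↦10, 5↦4, 6↦2, 7↦4, 8↦10, 9↦9, 10↦1]  zeros at y ∈ ∅
  x = 5: [0↦4, 1↦6, 2↦1, 3↦0, 4↦3, 5↦10, 6↦10, 7↦3, 8↦0, 9↦1, 10↦6]  zeros at y ∈ {3, 8}
  x = 6: [0↦4, 1↦8, 2↦5, 3↦6, 4↦0, 5↦9, 6↦0, 7↦6, 8↦5, 9↦8, 10↦4]  zeros at y ∈ {4, 6}
  x = 7: [0↦8, 1↦3, 2↦2, 3↦5, 4↦1, 5↦1, 6↦5, 7↦2, 8↦3, 9↦8, 10↦6]  zeros at y ∈ ∅
  x = 8: [0↦5, 1↦2, 2↦3, 3↦8, 4↦6, 5↦8, 6↦3, 7↦2, 8↦5, 9↦1, 10↦1]  zeros at y ∈ ∅
  x = 9: [0↦6, 1↦5, 2↦8, 3↦4, 4↦4, 5↦8, 6↦5, 7↦6, 8↦0, 9↦9, 10↦0]  zeros at y ∈ {8, 10}
  x = 10: [0↦0, 1↦1, 2↦6, 3↦4, 4↦6, 5↦1, 6↦0, 7↦3, 8↦10, 9↦10, 10↦3]  zeros at y ∈ {0, 6}
Collecting zeros: affine points = {(1, 0), (1, 4), (3, 3), (3, 10), (5, 3), (5, 8), (6, 4), (6, 6), (9, 8), (9, 10), (10, 0), (10, 6)}.
Total count |C(F_11)_aff| = 12.


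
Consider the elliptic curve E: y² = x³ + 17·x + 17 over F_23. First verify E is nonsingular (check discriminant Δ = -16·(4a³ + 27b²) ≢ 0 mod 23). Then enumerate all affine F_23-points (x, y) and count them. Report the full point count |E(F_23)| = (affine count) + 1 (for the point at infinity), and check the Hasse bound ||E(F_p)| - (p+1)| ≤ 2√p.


Affine points = {(1, 9), (1, 14), (2, 6), (2, 17), (3, 7), (3, 16), (6, 6), (6, 17), (9, 5), (9, 18), (14, 3), (14, 20), (15, 6), (15, 17), (19, 0), (20, 10), (20, 13)}; affine count = 17; |E(F_23)| = 18.

Discriminant check: Δ ∝ 4a³ + 27b² = 4·17³ + 27·17² = 4·4913 + 27·289 ≡ 16 (mod 23). Nonzero ⇒ E is nonsingular.
For each x ∈ F_23, compute rhs = x³ + 17·x + 17 mod 23, then count y ∈ F_23 with y² ≡ rhs.
  x = 0: rhs = 17, matching y values: none (0 points).
  x = 1: rhs = 12, matching y values: 9, 14 (2 points).
  x = 2: rhs = 13, matching y values: 6, 17 (2 points).
  x = 3: rhs = 3, matching y values: 7, 16 (2 points).
  x = 4: rhs = 11, matching y values: none (0 points).
  x = 5: rhs = 20, matching y values: none (0 points).
  x = 6: rhs = 13, matching y values: 6, 17 (2 points).
  x = 7: rhs = 19, matching y values: none (0 points).
  x = 8: rhs = 21, matching y values: none (0 points).
  x = 9: rhs = 2, matching y values: 5, 18 (2 points).
  x = 10: rhs = 14, matching y values: none (0 points).
  x = 11: rhs = 17, matching y values: none (0 points).
  x = 12: rhs = 17, matching y values: none (0 points).
  x = 13: rhs = 20, matching y values: none (0 points).
  x = 14: rhs = 9, matching y values: 3, 20 (2 points).
  x = 15: rhs = 13, matching y values: 6, 17 (2 points).
  x = 16: rhs = 15, matching y values: none (0 points).
  x = 17: rhs = 21, matching y values: none (0 points).
  x = 18: rhs = 14, matching y values: none (0 points).
  x = 19: rhs = 0, matching y values: 0 (1 points).
  x = 20: rhs = 8, matching y values: 10, 13 (2 points).
  x = 21: rhs = 21, matching y values: none (0 points).
  x = 22: rhs = 22, matching y values: none (0 points).
Total affine count: 17.
Full point count |E(F_23)| = 17 + 1 = 18.
Hasse bound: |18 − (23+1)| = |-6| = 6 ≤ 2√23 ≈ 9.5917 ✓.


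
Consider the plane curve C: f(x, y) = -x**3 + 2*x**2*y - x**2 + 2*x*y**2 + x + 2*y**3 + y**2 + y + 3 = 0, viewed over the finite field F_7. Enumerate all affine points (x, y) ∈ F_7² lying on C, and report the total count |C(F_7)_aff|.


Affine F_7-points: {(0, 1), (1, 6), (2, 0), (2, 3), (2, 5), (3, 5), (4, 3), (4, 5), (6, 3), (6, 4)}; count = 10.

For each of the 49 pairs (x, y) ∈ F_7², evaluate f(x, y) mod 7. Record the zeros.
  x = 0: [0↦3, 1↦0, 2↦4, 3↦6, 4↦4, 5↦3, 6↦1]  zeros at y ∈ {1}
  x = 1: [0↦2, 1↦3, 2↦1, 3↦1, 4↦1, 5↦6, 6↦0]  zeros at y ∈ {6}
  x = 2: [0↦0, 1↦2, 2↦5, 3↦0, 4↦6, 5↦0, 6↦1]  zeros at y ∈ {0, 3, 5}
  x = 3: [0↦5, 1↦5, 2↦3, 3↦4, 4↦6, 5↦0, 6↦5]  zeros at y ∈ {5}
  x = 4: [0↦4, 1↦6, 2↦3, 3↦0, 4↦2, 5↦0, 6↦6]  zeros at y ∈ {3, 5}
  x = 5: [0↦5, 1↦6, 2↦6, 3↦3, 4↦2, 5↦1, 6↦5]  zeros at y ∈ ∅
  x = 6: [0↦2, 1↦6, 2↦6, 3↦0, 4↦0, 5↦4, 6↦3]  zeros at y ∈ {3, 4}
Collecting zeros: affine points = {(0, 1), (1, 6), (2, 0), (2, 3), (2, 5), (3, 5), (4, 3), (4, 5), (6, 3), (6, 4)}.
Total count |C(F_7)_aff| = 10.


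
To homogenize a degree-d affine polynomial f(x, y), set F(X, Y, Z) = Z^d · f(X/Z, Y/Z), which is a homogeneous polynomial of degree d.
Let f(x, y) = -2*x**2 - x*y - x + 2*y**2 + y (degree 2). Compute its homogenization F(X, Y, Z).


F(X, Y, Z) = -2*X**2 - X*Y - X*Z + 2*Y**2 + Y*Z

deg(f) = 2.
Substitute x = X/Z, y = Y/Z into f, then multiply by Z^2.
  monomial -2·x^2·y^0 ↦ -2·X^2·Y^0·Z^0.
  monomial -1·x^1·y^1 ↦ -1·X^1·Y^1·Z^0.
  monomial -1·x^1·y^0 ↦ -1·X^1·Y^0·Z^1.
  monomial 2·x^0·y^2 ↦ 2·X^0·Y^2·Z^0.
  monomial 1·x^0·y^1 ↦ 1·X^0·Y^1·Z^1.
Collecting: F(X, Y, Z) = -2*X**2 - X*Y - X*Z + 2*Y**2 + Y*Z.


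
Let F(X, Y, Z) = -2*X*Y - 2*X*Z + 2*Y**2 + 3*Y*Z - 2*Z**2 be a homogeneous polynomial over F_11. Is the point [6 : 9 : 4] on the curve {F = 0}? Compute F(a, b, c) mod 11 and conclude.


F(6,9,4) ≡ 5 (mod 11); P is NOT on the curve.

Evaluate F(6, 9, 4) term-by-term (mod 11).
  -2*X*Y ↦ -2·6·9·1 = -108
  -2*X*Z ↦ -2·6·1·4 = -48
  2*Y**2 ↦ 2·1·81·1 = 162
  3*Y*Z ↦ 3·1·9·4 = 108
  -2*Z**2 ↦ -2·1·1·16 = -32
Sum: F(6, 9, 4) = (-108) + (-48) + (162) + (108) + (-32) = 82.
Reducing mod 11: 82 ≡ 5 (mod 11).
Since F(a, b, c) ≡ 5 ≠ 0 (mod 11), P does NOT lie on the curve.


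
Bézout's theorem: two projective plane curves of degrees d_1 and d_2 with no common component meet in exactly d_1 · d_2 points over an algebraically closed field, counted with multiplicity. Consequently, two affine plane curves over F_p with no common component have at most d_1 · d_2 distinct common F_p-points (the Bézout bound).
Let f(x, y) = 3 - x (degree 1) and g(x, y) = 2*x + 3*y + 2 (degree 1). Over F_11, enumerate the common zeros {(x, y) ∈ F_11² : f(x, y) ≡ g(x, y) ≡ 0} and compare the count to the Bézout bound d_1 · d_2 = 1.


Common zeros: {(3, 1)}; count = 1; Bézout bound = 1.

deg(f) = 1, deg(g) = 1, so Bézout bound = 1.
Scan x ∈ F_11. For each x, list the y ∈ F_11 with f(x, y) ≡ 0 and those with g(x, y) ≡ 0 (mod 11); the common zeros in that column are the intersection.
  x = 0: f ≡ 0 at y ∈ ∅; g ≡ 0 at y ∈ {3}; common: ∅.
  x = 1: f ≡ 0 at y ∈ ∅; g ≡ 0 at y ∈ {6}; common: ∅.
  x = 2: f ≡ 0 at y ∈ ∅; g ≡ 0 at y ∈ {9}; common: ∅.
  x = 3: f ≡ 0 at y ∈ {0, 1, 2, 3, 4, 5, 6, 7, 8, 9, 10}; g ≡ 0 at y ∈ {1}; common: {1}.
  x = 4: f ≡ 0 at y ∈ ∅; g ≡ 0 at y ∈ {4}; common: ∅.
  x = 5: f ≡ 0 at y ∈ ∅; g ≡ 0 at y ∈ {7}; common: ∅.
  x = 6: f ≡ 0 at y ∈ ∅; g ≡ 0 at y ∈ {10}; common: ∅.
  x = 7: f ≡ 0 at y ∈ ∅; g ≡ 0 at y ∈ {2}; common: ∅.
  x = 8: f ≡ 0 at y ∈ ∅; g ≡ 0 at y ∈ {5}; common: ∅.
  x = 9: f ≡ 0 at y ∈ ∅; g ≡ 0 at y ∈ {8}; common: ∅.
  x = 10: f ≡ 0 at y ∈ ∅; g ≡ 0 at y ∈ {0}; common: ∅.
Collecting: common zeros = {(3, 1)}, so the count is 1.
Comparison with the Bézout bound: 1 ≤ 1 = deg(f)·deg(g), as expected for curves with no common component (the bound is attained).


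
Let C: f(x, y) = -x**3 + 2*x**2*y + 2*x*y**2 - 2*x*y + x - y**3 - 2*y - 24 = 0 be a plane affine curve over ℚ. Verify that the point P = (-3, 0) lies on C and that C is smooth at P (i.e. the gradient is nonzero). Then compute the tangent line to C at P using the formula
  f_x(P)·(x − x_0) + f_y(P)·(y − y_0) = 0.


Tangent line at P: -26*x + 22*y - 78 = 0.

Step 1: f(-3, 0) = 0, so P lies on C.
Step 2: partial derivatives
  f_x(x, y) = -3*x**2 + 4*x*y + 2*y**2 - 2*y + 1, f_y(x, y) = 2*x**2 + 4*x*y - 2*x - 3*y**2 - 2.
  f_x(P) = -26, f_y(P) = 22 (gradient nonzero, so P is smooth).
Step 3: tangent line at P: -26·(x − -3) + 22·(y − 0) = 0.
Expanding: -26*x + 22*y - 78 = 0.


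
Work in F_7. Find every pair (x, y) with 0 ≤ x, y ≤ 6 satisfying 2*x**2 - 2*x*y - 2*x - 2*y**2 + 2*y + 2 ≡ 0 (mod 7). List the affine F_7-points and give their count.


Affine F_7-points: {(1, 1), (1, 6), (3, 0), (3, 5), (5, 0), (5, 3), (6, 3), (6, 6)}; count = 8.

For each of the 49 pairs (x, y) ∈ F_7², evaluate f(x, y) mod 7. Record the zeros.
  x = 0: [0↦2, 1↦2, 2↦5, 3↦4, 4↦6, 5↦4, 6↦5]  zeros at y ∈ ∅
  x = 1: [0↦2, 1↦0, 2↦1, 3↦5, 4↦5, 5↦1, 6↦0]  zeros at y ∈ {1, 6}
  x = 2: [0↦6, 1↦2, 2↦1, 3↦3, 4↦1, 5↦2, 6↦6]  zeros at y ∈ ∅
  x = 3: [0↦0, 1↦1, 2↦5, 3↦5, 4↦1, 5↦0, 6↦2]  zeros at y ∈ {0, 5}
  x = 4: [0↦5, 1↦4, 2↦6, 3↦4, 4↦5, 5↦2, 6↦2]  zeros at y ∈ ∅
  x = 5: [0↦0, 1↦4, 2↦4, 3↦0, 4↦6, 5↦1, 6↦6]  zeros at y ∈ {0, 3}
  x = 6: [0↦6, 1↦1, 2↦6, 3↦0, 4↦4, 5↦4, 6↦0]  zeros at y ∈ {3, 6}
Collecting zeros: affine points = {(1, 1), (1, 6), (3, 0), (3, 5), (5, 0), (5, 3), (6, 3), (6, 6)}.
Total count |C(F_7)_aff| = 8.


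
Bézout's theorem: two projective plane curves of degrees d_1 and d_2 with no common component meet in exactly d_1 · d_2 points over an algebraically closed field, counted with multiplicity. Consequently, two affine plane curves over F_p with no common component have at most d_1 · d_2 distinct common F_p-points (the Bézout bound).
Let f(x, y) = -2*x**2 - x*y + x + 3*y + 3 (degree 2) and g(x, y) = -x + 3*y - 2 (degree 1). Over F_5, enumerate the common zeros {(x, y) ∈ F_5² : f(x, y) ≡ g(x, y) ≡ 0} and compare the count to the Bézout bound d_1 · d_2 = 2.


Common zeros: {(0, 4), (2, 3)}; count = 2; Bézout bound = 2.

deg(f) = 2, deg(g) = 1, so Bézout bound = 2.
Scan x ∈ F_5. For each x, list the y ∈ F_5 with f(x, y) ≡ 0 and those with g(x, y) ≡ 0 (mod 5); the common zeros in that column are the intersection.
  x = 0: f ≡ 0 at y ∈ {4}; g ≡ 0 at y ∈ {4}; common: {4}.
  x = 1: f ≡ 0 at y ∈ {4}; g ≡ 0 at y ∈ {1}; common: ∅.
  x = 2: f ≡ 0 at y ∈ {3}; g ≡ 0 at y ∈ {3}; common: {3}.
  x = 3: f ≡ 0 at y ∈ ∅; g ≡ 0 at y ∈ {0}; common: ∅.
  x = 4: f ≡ 0 at y ∈ {0}; g ≡ 0 at y ∈ {2}; common: ∅.
Collecting: common zeros = {(0, 4), (2, 3)}, so the count is 2.
Comparison with the Bézout bound: 2 ≤ 2 = deg(f)·deg(g), as expected for curves with no common component (the bound is attained).


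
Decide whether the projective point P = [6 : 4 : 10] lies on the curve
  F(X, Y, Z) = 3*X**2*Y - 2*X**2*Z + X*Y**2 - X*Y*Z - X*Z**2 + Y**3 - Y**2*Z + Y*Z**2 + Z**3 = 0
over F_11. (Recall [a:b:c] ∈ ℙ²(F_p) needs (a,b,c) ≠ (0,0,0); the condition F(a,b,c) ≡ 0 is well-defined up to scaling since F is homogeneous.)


F(6,4,10) ≡ 8 (mod 11); P is NOT on the curve.

Evaluate F(6, 4, 10) term-by-term (mod 11).
  3*X**2*Y ↦ 3·36·4·1 = 432
  -2*X**2*Z ↦ -2·36·1·10 = -720
  X*Y**2 ↦ 1·6·16·1 = 96
  -X*Y*Z ↦ -1·6·4·10 = -240
  -X*Z**2 ↦ -1·6·1·100 = -600
  Y**3 ↦ 1·1·64·1 = 64
  -Y**2*Z ↦ -1·1·16·10 = -160
  Y*Z**2 ↦ 1·1·4·100 = 400
  Z**3 ↦ 1·1·1·1000 = 1000
Sum: F(6, 4, 10) = (432) + (-720) + (96) + (-240) + (-600) + (64) + (-160) + (400) + (1000) = 272.
Reducing mod 11: 272 ≡ 8 (mod 11).
Since F(a, b, c) ≡ 8 ≠ 0 (mod 11), P does NOT lie on the curve.


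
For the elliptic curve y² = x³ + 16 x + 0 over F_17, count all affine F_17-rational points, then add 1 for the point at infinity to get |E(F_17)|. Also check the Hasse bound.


Affine points = {(0, 0), (1, 0), (4, 3), (4, 14), (5, 1), (5, 16), (7, 8), (7, 9), (10, 2), (10, 15), (12, 4), (12, 13), (13, 5), (13, 12), (16, 0)}; affine count = 15; |E(F_17)| = 16.

Discriminant check: Δ ∝ 4a³ + 27b² = 4·16³ + 27·0² = 4·4096 + 27·0 ≡ 13 (mod 17). Nonzero ⇒ E is nonsingular.
For each x ∈ F_17, compute rhs = x³ + 16·x + 0 mod 17, then count y ∈ F_17 with y² ≡ rhs.
  x = 0: rhs = 0, matching y values: 0 (1 points).
  x = 1: rhs = 0, matching y values: 0 (1 points).
  x = 2: rhs = 6, matching y values: none (0 points).
  x = 3: rhs = 7, matching y values: none (0 points).
  x = 4: rhs = 9, matching y values: 3, 14 (2 points).
  x = 5: rhs = 1, matching y values: 1, 16 (2 points).
  x = 6: rhs = 6, matching y values: none (0 points).
  x = 7: rhs = 13, matching y values: 8, 9 (2 points).
  x = 8: rhs = 11, matching y values: none (0 points).
  x = 9: rhs = 6, matching y values: none (0 points).
  x = 10: rhs = 4, matching y values: 2, 15 (2 points).
  x = 11: rhs = 11, matching y values: none (0 points).
  x = 12: rhs = 16, matching y values: 4, 13 (2 points).
  x = 13: rhs = 8, matching y values: 5, 12 (2 points).
  x = 14: rhs = 10, matching y values: none (0 points).
  x = 15: rhs = 11, matching y values: none (0 points).
  x = 16: rhs = 0, matching y values: 0 (1 points).
Total affine count: 15.
Full point count |E(F_17)| = 15 + 1 = 16.
Hasse bound: |16 − (17+1)| = |-2| = 2 ≤ 2√17 ≈ 8.2462 ✓.


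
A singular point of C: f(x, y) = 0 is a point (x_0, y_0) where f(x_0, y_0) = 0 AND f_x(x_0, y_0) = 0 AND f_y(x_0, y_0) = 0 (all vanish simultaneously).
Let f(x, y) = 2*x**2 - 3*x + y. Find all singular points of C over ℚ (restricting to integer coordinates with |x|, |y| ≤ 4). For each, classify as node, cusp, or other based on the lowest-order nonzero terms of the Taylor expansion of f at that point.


No singular points in the scanned grid; C is smooth there.

Compute partial derivatives:
  f_x = 4*x - 3.
  f_y = 1.
f_y = 1 is a nonzero constant, so f_y never vanishes: no point (x, y) can satisfy f = f_x = f_y = 0. In particular no (x, y) ∈ {−4, ..., 4}² is singular; the curve is smooth.


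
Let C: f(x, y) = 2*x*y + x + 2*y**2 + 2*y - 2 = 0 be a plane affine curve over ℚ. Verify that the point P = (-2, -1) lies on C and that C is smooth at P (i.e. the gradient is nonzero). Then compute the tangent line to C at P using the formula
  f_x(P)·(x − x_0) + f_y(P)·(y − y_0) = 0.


Tangent line at P: -x - 6*y - 8 = 0.

Step 1: f(-2, -1) = 0, so P lies on C.
Step 2: partial derivatives
  f_x(x, y) = 2*y + 1, f_y(x, y) = 2*x + 4*y + 2.
  f_x(P) = -1, f_y(P) = -6 (gradient nonzero, so P is smooth).
Step 3: tangent line at P: -1·(x − -2) + -6·(y − -1) = 0.
Expanding: -x - 6*y - 8 = 0.


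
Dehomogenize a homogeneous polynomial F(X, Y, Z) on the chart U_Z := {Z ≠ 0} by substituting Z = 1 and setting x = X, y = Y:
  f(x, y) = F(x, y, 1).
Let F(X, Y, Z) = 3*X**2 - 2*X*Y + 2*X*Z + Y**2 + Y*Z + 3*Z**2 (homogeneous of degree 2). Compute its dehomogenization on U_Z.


f(x, y) = 3*x**2 - 2*x*y + 2*x + y**2 + y + 3

On U_Z we set Z = 1. Each monomial c·X^i·Y^j·Z^k in F becomes c·x^i·y^j·1^k = c·x^i·y^j.
Substituting Z = 1: F(X, Y, 1) = 3*x**2 - 2*x*y + 2*x + y**2 + y + 3.
Note: deg(f) ≤ deg(F) = 2; strict inequality happens when F is divisible by Z (lost terms).


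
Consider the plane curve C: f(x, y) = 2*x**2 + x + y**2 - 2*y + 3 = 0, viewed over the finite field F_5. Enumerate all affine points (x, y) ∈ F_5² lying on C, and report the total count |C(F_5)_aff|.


Affine F_5-points: {(1, 1)}; count = 1.

For each of the 25 pairs (x, y) ∈ F_5², evaluate f(x, y) mod 5. Record the zeros.
  x = 0: [0↦3, 1↦2, 2↦3, 3↦1, 4↦1]  zeros at y ∈ ∅
  x = 1: [0↦1, 1↦0, 2↦1, 3↦4, 4↦4]  zeros at y ∈ {1}
  x = 2: [0↦3, 1↦2, 2↦3, 3↦1, 4↦1]  zeros at y ∈ ∅
  x = 3: [0↦4, 1↦3, 2↦4, 3↦2, 4↦2]  zeros at y ∈ ∅
  x = 4: [0↦4, 1↦3, 2↦4, 3↦2, 4↦2]  zeros at y ∈ ∅
Collecting zeros: affine points = {(1, 1)}.
Total count |C(F_5)_aff| = 1.


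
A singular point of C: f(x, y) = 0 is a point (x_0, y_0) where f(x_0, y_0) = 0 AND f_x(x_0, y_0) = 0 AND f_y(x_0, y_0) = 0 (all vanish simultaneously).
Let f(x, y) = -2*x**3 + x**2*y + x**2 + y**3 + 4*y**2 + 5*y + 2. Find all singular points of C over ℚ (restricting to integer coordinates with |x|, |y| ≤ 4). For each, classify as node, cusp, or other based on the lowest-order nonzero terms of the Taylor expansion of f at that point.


Singular points: {(0, -1)}; classification: cusp.

Compute partial derivatives:
  f_x = -6*x**2 + 2*x*y + 2*x.
  f_y = x**2 + 3*y**2 + 8*y + 5.
Scan x_0 ∈ {−4, ..., 4}. For each x_0, f_y(x_0, y) is a polynomial in y; find its integer roots y ∈ {−4, ..., 4}, then test f_x and f at those candidates.
  x = -4: f_y(-4, y) = 3*y**2 + 8*y + 21; no integer root y with |y| ≤ 4.
  x = -3: f_y(-3, y) = 3*y**2 + 8*y + 14; no integer root y with |y| ≤ 4.
  x = -2: f_y(-2, y) = 3*y**2 + 8*y + 9; no integer root y with |y| ≤ 4.
  x = -1: f_y(-1, y) = 3*y**2 + 8*y + 6; no integer root y with |y| ≤ 4.
  x = 0: f_y(0, y) = 3*y**2 + 8*y + 5; vanishes at y ∈ {-1}. (0, -1): f_x = 0, f = 0 — SINGULAR.
  x = 1: f_y(1, y) = 3*y**2 + 8*y + 6; no integer root y with |y| ≤ 4.
  x = 2: f_y(2, y) = 3*y**2 + 8*y + 9; no integer root y with |y| ≤ 4.
  x = 3: f_y(3, y) = 3*y**2 + 8*y + 14; no integer root y with |y| ≤ 4.
  x = 4: f_y(4, y) = 3*y**2 + 8*y + 21; no integer root y with |y| ≤ 4.
Only singular point on the grid: (0, -1).
Classify: substitute x = 0 + u, y = -1 + v and expand: f = -2*u**3 + u**2*v + v**3 + v**2.
No constant or linear terms (consistent with a singular point). Quadratic part: v**2. Cubic part: -2*u**3 + u**2*v + v**3.
The quadratic part v**2 is a perfect square, so there is a single (double) tangent line v = 0, i.e. y = -1. Restricting the cubic part to that line (v = 0) leaves -2*u**3 ≠ 0, so f is not divisible by v and the branch is v² ≈ 2*u**3 to lowest order — this is a cusp.
Classification: cusp.


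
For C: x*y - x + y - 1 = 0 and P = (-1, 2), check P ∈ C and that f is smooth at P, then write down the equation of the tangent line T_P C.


Tangent line at P: x + 1 = 0.

Step 1: f(-1, 2) = 0, so P lies on C.
Step 2: partial derivatives
  f_x(x, y) = y - 1, f_y(x, y) = x + 1.
  f_x(P) = 1, f_y(P) = 0 (gradient nonzero, so P is smooth).
Step 3: tangent line at P: 1·(x − -1) + 0·(y − 2) = 0.
Expanding: x + 1 = 0.


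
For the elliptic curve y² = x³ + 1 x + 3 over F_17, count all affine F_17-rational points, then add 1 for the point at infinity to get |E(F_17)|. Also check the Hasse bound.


Affine points = {(2, 8), (2, 9), (3, 4), (3, 13), (6, 2), (6, 15), (7, 8), (7, 9), (8, 8), (8, 9), (11, 6), (11, 11), (12, 3), (12, 14), (16, 1), (16, 16)}; affine count = 16; |E(F_17)| = 17.

Discriminant check: Δ ∝ 4a³ + 27b² = 4·1³ + 27·3² = 4·1 + 27·9 ≡ 9 (mod 17). Nonzero ⇒ E is nonsingular.
For each x ∈ F_17, compute rhs = x³ + 1·x + 3 mod 17, then count y ∈ F_17 with y² ≡ rhs.
  x = 0: rhs = 3, matching y values: none (0 points).
  x = 1: rhs = 5, matching y values: none (0 points).
  x = 2: rhs = 13, matching y values: 8, 9 (2 points).
  x = 3: rhs = 16, matching y values: 4, 13 (2 points).
  x = 4: rhs = 3, matching y values: none (0 points).
  x = 5: rhs = 14, matching y values: none (0 points).
  x = 6: rhs = 4, matching y values: 2, 15 (2 points).
  x = 7: rhs = 13, matching y values: 8, 9 (2 points).
  x = 8: rhs = 13, matching y values: 8, 9 (2 points).
  x = 9: rhs = 10, matching y values: none (0 points).
  x = 10: rhs = 10, matching y values: none (0 points).
  x = 11: rhs = 2, matching y values: 6, 11 (2 points).
  x = 12: rhs = 9, matching y values: 3, 14 (2 points).
  x = 13: rhs = 3, matching y values: none (0 points).
  x = 14: rhs = 7, matching y values: none (0 points).
  x = 15: rhs = 10, matching y values: none (0 points).
  x = 16: rhs = 1, matching y values: 1, 16 (2 points).
Total affine count: 16.
Full point count |E(F_17)| = 16 + 1 = 17.
Hasse bound: |17 − (17+1)| = |-1| = 1 ≤ 2√17 ≈ 8.2462 ✓.


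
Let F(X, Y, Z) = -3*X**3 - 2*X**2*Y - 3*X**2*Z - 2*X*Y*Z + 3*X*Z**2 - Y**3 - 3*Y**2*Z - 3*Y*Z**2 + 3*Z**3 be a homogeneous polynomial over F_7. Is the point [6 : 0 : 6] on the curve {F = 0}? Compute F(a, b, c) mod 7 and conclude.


F(6,0,6) ≡ 0 (mod 7); P is on the curve.

Evaluate F(6, 0, 6) term-by-term (mod 7).
  -3*X**3 ↦ -3·216·1·1 = -648
  -2*X**2*Y ↦ -2·36·0·1 = 0
  -3*X**2*Z ↦ -3·36·1·6 = -648
  -2*X*Y*Z ↦ -2·6·0·6 = 0
  3*X*Z**2 ↦ 3·6·1·36 = 648
  -Y**3 ↦ -1·1·0·1 = 0
  -3*Y**2*Z ↦ -3·1·0·6 = 0
  -3*Y*Z**2 ↦ -3·1·0·36 = 0
  3*Z**3 ↦ 3·1·1·216 = 648
Sum: F(6, 0, 6) = (-648) + (0) + (-648) + (0) + (648) + (0) + (0) + (0) + (648) = 0.
Reducing mod 7: 0 ≡ 0 (mod 7).
Since F(a, b, c) ≡ 0 (mod 7), P lies on the curve.


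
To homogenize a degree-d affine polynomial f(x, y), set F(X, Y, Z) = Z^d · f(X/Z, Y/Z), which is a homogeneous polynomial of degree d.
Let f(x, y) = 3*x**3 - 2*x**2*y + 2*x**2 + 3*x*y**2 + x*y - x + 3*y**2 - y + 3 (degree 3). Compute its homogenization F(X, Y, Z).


F(X, Y, Z) = 3*X**3 - 2*X**2*Y + 2*X**2*Z + 3*X*Y**2 + X*Y*Z - X*Z**2 + 3*Y**2*Z - Y*Z**2 + 3*Z**3

deg(f) = 3.
Substitute x = X/Z, y = Y/Z into f, then multiply by Z^3.
  monomial 3·x^3·y^0 ↦ 3·X^3·Y^0·Z^0.
  monomial -2·x^2·y^1 ↦ -2·X^2·Y^1·Z^0.
  monomial 2·x^2·y^0 ↦ 2·X^2·Y^0·Z^1.
  monomial 3·x^1·y^2 ↦ 3·X^1·Y^2·Z^0.
  monomial 1·x^1·y^1 ↦ 1·X^1·Y^1·Z^1.
  monomial -1·x^1·y^0 ↦ -1·X^1·Y^0·Z^2.
  monomial 3·x^0·y^2 ↦ 3·X^0·Y^2·Z^1.
  monomial -1·x^0·y^1 ↦ -1·X^0·Y^1·Z^2.
  monomial 3·x^0·y^0 ↦ 3·X^0·Y^0·Z^3.
Collecting: F(X, Y, Z) = 3*X**3 - 2*X**2*Y + 2*X**2*Z + 3*X*Y**2 + X*Y*Z - X*Z**2 + 3*Y**2*Z - Y*Z**2 + 3*Z**3.


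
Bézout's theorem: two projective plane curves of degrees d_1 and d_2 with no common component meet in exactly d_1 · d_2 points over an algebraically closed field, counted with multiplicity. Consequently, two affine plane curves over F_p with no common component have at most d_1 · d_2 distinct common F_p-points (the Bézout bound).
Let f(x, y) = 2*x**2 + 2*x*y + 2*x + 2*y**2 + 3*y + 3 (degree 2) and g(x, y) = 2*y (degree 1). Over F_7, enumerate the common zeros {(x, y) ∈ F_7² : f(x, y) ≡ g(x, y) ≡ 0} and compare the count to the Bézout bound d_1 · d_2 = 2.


Common zeros: {(1, 0), (5, 0)}; count = 2; Bézout bound = 2.

deg(f) = 2, deg(g) = 1, so Bézout bound = 2.
Scan x ∈ F_7. For each x, list the y ∈ F_7 with f(x, y) ≡ 0 and those with g(x, y) ≡ 0 (mod 7); the common zeros in that column are the intersection.
  x = 0: f ≡ 0 at y ∈ ∅; g ≡ 0 at y ∈ {0}; common: ∅.
  x = 1: f ≡ 0 at y ∈ {0, 1}; g ≡ 0 at y ∈ {0}; common: {0}.
  x = 2: f ≡ 0 at y ∈ ∅; g ≡ 0 at y ∈ {0}; common: ∅.
  x = 3: f ≡ 0 at y ∈ ∅; g ≡ 0 at y ∈ {0}; common: ∅.
  x = 4: f ≡ 0 at y ∈ {1, 4}; g ≡ 0 at y ∈ {0}; common: ∅.
  x = 5: f ≡ 0 at y ∈ {0, 4}; g ≡ 0 at y ∈ {0}; common: {0}.
  x = 6: f ≡ 0 at y ∈ ∅; g ≡ 0 at y ∈ {0}; common: ∅.
Collecting: common zeros = {(1, 0), (5, 0)}, so the count is 2.
Comparison with the Bézout bound: 2 ≤ 2 = deg(f)·deg(g), as expected for curves with no common component (the bound is attained).


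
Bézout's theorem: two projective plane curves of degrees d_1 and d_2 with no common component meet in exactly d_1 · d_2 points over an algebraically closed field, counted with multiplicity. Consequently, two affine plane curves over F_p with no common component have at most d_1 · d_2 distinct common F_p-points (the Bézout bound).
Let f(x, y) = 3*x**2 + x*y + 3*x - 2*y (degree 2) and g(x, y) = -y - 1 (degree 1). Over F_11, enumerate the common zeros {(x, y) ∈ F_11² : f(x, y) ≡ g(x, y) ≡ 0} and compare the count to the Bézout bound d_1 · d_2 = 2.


Common zeros: ∅; count = 0; Bézout bound = 2.

deg(f) = 2, deg(g) = 1, so Bézout bound = 2.
Scan x ∈ F_11. For each x, list the y ∈ F_11 with f(x, y) ≡ 0 and those with g(x, y) ≡ 0 (mod 11); the common zeros in that column are the intersection.
  x = 0: f ≡ 0 at y ∈ {0}; g ≡ 0 at y ∈ {10}; common: ∅.
  x = 1: f ≡ 0 at y ∈ {6}; g ≡ 0 at y ∈ {10}; common: ∅.
  x = 2: f ≡ 0 at y ∈ ∅; g ≡ 0 at y ∈ {10}; common: ∅.
  x = 3: f ≡ 0 at y ∈ {8}; g ≡ 0 at y ∈ {10}; common: ∅.
  x = 4: f ≡ 0 at y ∈ {3}; g ≡ 0 at y ∈ {10}; common: ∅.
  x = 5: f ≡ 0 at y ∈ {3}; g ≡ 0 at y ∈ {10}; common: ∅.
  x = 6: f ≡ 0 at y ∈ {7}; g ≡ 0 at y ∈ {10}; common: ∅.
  x = 7: f ≡ 0 at y ∈ {6}; g ≡ 0 at y ∈ {10}; common: ∅.
  x = 8: f ≡ 0 at y ∈ {8}; g ≡ 0 at y ∈ {10}; common: ∅.
  x = 9: f ≡ 0 at y ∈ {7}; g ≡ 0 at y ∈ {10}; common: ∅.
  x = 10: f ≡ 0 at y ∈ {0}; g ≡ 0 at y ∈ {10}; common: ∅.
Collecting: common zeros = ∅, so the count is 0.
Comparison with the Bézout bound: 0 ≤ 2 = deg(f)·deg(g), as expected for curves with no common component (the affine F_11-count falls short of the bound because intersections may lie at infinity, over extension fields, or carry multiplicity).


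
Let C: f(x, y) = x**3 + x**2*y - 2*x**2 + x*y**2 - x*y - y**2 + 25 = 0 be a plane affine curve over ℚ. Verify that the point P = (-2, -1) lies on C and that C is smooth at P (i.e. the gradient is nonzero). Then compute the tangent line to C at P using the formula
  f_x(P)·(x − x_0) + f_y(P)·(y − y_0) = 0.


Tangent line at P: 26*x + 12*y + 64 = 0.

Step 1: f(-2, -1) = 0, so P lies on C.
Step 2: partial derivatives
  f_x(x, y) = 3*x**2 + 2*x*y - 4*x + y**2 - y, f_y(x, y) = x**2 + 2*x*y - x - 2*y.
  f_x(P) = 26, f_y(P) = 12 (gradient nonzero, so P is smooth).
Step 3: tangent line at P: 26·(x − -2) + 12·(y − -1) = 0.
Expanding: 26*x + 12*y + 64 = 0.


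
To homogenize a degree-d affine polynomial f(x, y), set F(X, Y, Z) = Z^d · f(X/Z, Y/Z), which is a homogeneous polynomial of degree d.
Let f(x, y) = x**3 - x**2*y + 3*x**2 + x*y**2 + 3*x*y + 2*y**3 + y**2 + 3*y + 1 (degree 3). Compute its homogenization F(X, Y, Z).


F(X, Y, Z) = X**3 - X**2*Y + 3*X**2*Z + X*Y**2 + 3*X*Y*Z + 2*Y**3 + Y**2*Z + 3*Y*Z**2 + Z**3

deg(f) = 3.
Substitute x = X/Z, y = Y/Z into f, then multiply by Z^3.
  monomial 1·x^3·y^0 ↦ 1·X^3·Y^0·Z^0.
  monomial -1·x^2·y^1 ↦ -1·X^2·Y^1·Z^0.
  monomial 3·x^2·y^0 ↦ 3·X^2·Y^0·Z^1.
  monomial 1·x^1·y^2 ↦ 1·X^1·Y^2·Z^0.
  monomial 3·x^1·y^1 ↦ 3·X^1·Y^1·Z^1.
  monomial 2·x^0·y^3 ↦ 2·X^0·Y^3·Z^0.
  monomial 1·x^0·y^2 ↦ 1·X^0·Y^2·Z^1.
  monomial 3·x^0·y^1 ↦ 3·X^0·Y^1·Z^2.
  monomial 1·x^0·y^0 ↦ 1·X^0·Y^0·Z^3.
Collecting: F(X, Y, Z) = X**3 - X**2*Y + 3*X**2*Z + X*Y**2 + 3*X*Y*Z + 2*Y**3 + Y**2*Z + 3*Y*Z**2 + Z**3.


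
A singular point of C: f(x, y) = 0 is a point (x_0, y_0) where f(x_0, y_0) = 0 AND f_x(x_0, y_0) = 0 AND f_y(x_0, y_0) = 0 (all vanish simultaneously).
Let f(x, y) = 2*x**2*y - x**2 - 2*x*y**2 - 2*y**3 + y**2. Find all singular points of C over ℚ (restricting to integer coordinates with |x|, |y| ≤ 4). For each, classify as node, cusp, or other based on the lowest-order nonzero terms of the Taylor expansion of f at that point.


Singular points: {(0, 0)}; classification: node.

Compute partial derivatives:
  f_x = 4*x*y - 2*x - 2*y**2.
  f_y = 2*x**2 - 4*x*y - 6*y**2 + 2*y.
Scan x_0 ∈ {−4, ..., 4}. For each x_0, f_y(x_0, y) is a polynomial in y; find its integer roots y ∈ {−4, ..., 4}, then test f_x and f at those candidates.
  x = -4: f_y(-4, y) = -6*y**2 + 18*y + 32; no integer root y with |y| ≤ 4.
  x = -3: f_y(-3, y) = -6*y**2 + 14*y + 18; no integer root y with |y| ≤ 4.
  x = -2: f_y(-2, y) = -6*y**2 + 10*y + 8; no integer root y with |y| ≤ 4.
  x = -1: f_y(-1, y) = -6*y**2 + 6*y + 2; no integer root y with |y| ≤ 4.
  x = 0: f_y(0, y) = -6*y**2 + 2*y; vanishes at y ∈ {0}. (0, 0): f_x = 0, f = 0 — SINGULAR.
  x = 1: f_y(1, y) = -6*y**2 - 2*y + 2; no integer root y with |y| ≤ 4.
  x = 2: f_y(2, y) = -6*y**2 - 6*y + 8; no integer root y with |y| ≤ 4.
  x = 3: f_y(3, y) = -6*y**2 - 10*y + 18; no integer root y with |y| ≤ 4.
  x = 4: f_y(4, y) = -6*y**2 - 14*y + 32; no integer root y with |y| ≤ 4.
Only singular point on the grid: (0, 0).
Classify: substitute x = 0 + u, y = 0 + v and expand: f = 2*u**2*v - u**2 - 2*u*v**2 - 2*v**3 + v**2.
No constant or linear terms (consistent with a singular point). Quadratic part: -u**2 + v**2. Cubic part: 2*u**2*v - 2*u*v**2 - 2*v**3.
The quadratic part v**2 - u**2 = (v − u)(v + u) splits into two distinct linear factors, so there are two distinct tangent lines y − 0 = ±(x − 0) — this is a node (ordinary double point).
Classification: node.


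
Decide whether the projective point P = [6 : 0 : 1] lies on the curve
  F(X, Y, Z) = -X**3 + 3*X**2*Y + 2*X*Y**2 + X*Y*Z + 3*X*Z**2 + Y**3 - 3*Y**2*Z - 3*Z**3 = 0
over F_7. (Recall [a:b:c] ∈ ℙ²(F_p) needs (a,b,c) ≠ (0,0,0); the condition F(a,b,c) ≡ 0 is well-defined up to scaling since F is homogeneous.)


F(6,0,1) ≡ 2 (mod 7); P is NOT on the curve.

Evaluate F(6, 0, 1) term-by-term (mod 7).
  -X**3 ↦ -1·216·1·1 = -216
  3*X**2*Y ↦ 3·36·0·1 = 0
  2*X*Y**2 ↦ 2·6·0·1 = 0
  X*Y*Z ↦ 1·6·0·1 = 0
  3*X*Z**2 ↦ 3·6·1·1 = 18
  Y**3 ↦ 1·1·0·1 = 0
  -3*Y**2*Z ↦ -3·1·0·1 = 0
  -3*Z**3 ↦ -3·1·1·1 = -3
Sum: F(6, 0, 1) = (-216) + (0) + (0) + (0) + (18) + (0) + (0) + (-3) = -201.
Reducing mod 7: -201 ≡ 2 (mod 7).
Since F(a, b, c) ≡ 2 ≠ 0 (mod 7), P does NOT lie on the curve.


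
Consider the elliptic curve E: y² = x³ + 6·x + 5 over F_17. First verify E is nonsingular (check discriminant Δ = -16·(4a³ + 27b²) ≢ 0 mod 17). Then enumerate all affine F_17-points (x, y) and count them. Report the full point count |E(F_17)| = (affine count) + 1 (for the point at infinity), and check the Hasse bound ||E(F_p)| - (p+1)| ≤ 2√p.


Affine points = {(2, 5), (2, 12), (3, 4), (3, 13), (4, 5), (4, 12), (6, 6), (6, 11), (7, 4), (7, 13), (8, 2), (8, 15), (11, 5), (11, 12), (13, 6), (13, 11), (15, 6), (15, 11), (16, 7), (16, 10)}; affine count = 20; |E(F_17)| = 21.

Discriminant check: Δ ∝ 4a³ + 27b² = 4·6³ + 27·5² = 4·216 + 27·25 ≡ 9 (mod 17). Nonzero ⇒ E is nonsingular.
For each x ∈ F_17, compute rhs = x³ + 6·x + 5 mod 17, then count y ∈ F_17 with y² ≡ rhs.
  x = 0: rhs = 5, matching y values: none (0 points).
  x = 1: rhs = 12, matching y values: none (0 points).
  x = 2: rhs = 8, matching y values: 5, 12 (2 points).
  x = 3: rhs = 16, matching y values: 4, 13 (2 points).
  x = 4: rhs = 8, matching y values: 5, 12 (2 points).
  x = 5: rhs = 7, matching y values: none (0 points).
  x = 6: rhs = 2, matching y values: 6, 11 (2 points).
  x = 7: rhs = 16, matching y values: 4, 13 (2 points).
  x = 8: rhs = 4, matching y values: 2, 15 (2 points).
  x = 9: rhs = 6, matching y values: none (0 points).
  x = 10: rhs = 11, matching y values: none (0 points).
  x = 11: rhs = 8, matching y values: 5, 12 (2 points).
  x = 12: rhs = 3, matching y values: none (0 points).
  x = 13: rhs = 2, matching y values: 6, 11 (2 points).
  x = 14: rhs = 11, matching y values: none (0 points).
  x = 15: rhs = 2, matching y values: 6, 11 (2 points).
  x = 16: rhs = 15, matching y values: 7, 10 (2 points).
Total affine count: 20.
Full point count |E(F_17)| = 20 + 1 = 21.
Hasse bound: |21 − (17+1)| = |3| = 3 ≤ 2√17 ≈ 8.2462 ✓.


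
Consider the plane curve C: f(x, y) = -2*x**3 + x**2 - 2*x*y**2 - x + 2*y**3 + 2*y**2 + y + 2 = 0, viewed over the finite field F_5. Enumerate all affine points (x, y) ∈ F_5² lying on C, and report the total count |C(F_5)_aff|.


Affine F_5-points: {(1, 0), (3, 3), (4, 2)}; count = 3.

For each of the 25 pairs (x, y) ∈ F_5², evaluate f(x, y) mod 5. Record the zeros.
  x = 0: [0↦2, 1↦2, 2↦3, 3↦2, 4↦1]  zeros at y ∈ ∅
  x = 1: [0↦0, 1↦3, 2↦3, 3↦2, 4↦2]  zeros at y ∈ {0}
  x = 2: [0↦3, 1↦4, 2↦3, 3↦2, 4↦3]  zeros at y ∈ ∅
  x = 3: [0↦4, 1↦3, 2↦1, 3↦0, 4↦2]  zeros at y ∈ {3}
  x = 4: [0↦1, 1↦3, 2↦0, 3↦4, 4↦2]  zeros at y ∈ {2}
Collecting zeros: affine points = {(1, 0), (3, 3), (4, 2)}.
Total count |C(F_5)_aff| = 3.


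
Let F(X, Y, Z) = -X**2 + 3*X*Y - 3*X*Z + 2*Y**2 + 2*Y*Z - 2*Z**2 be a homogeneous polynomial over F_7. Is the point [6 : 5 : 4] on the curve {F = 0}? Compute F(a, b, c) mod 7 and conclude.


F(6,5,4) ≡ 5 (mod 7); P is NOT on the curve.

Evaluate F(6, 5, 4) term-by-term (mod 7).
  -X**2 ↦ -1·36·1·1 = -36
  3*X*Y ↦ 3·6·5·1 = 90
  -3*X*Z ↦ -3·6·1·4 = -72
  2*Y**2 ↦ 2·1·25·1 = 50
  2*Y*Z ↦ 2·1·5·4 = 40
  -2*Z**2 ↦ -2·1·1·16 = -32
Sum: F(6, 5, 4) = (-36) + (90) + (-72) + (50) + (40) + (-32) = 40.
Reducing mod 7: 40 ≡ 5 (mod 7).
Since F(a, b, c) ≡ 5 ≠ 0 (mod 7), P does NOT lie on the curve.


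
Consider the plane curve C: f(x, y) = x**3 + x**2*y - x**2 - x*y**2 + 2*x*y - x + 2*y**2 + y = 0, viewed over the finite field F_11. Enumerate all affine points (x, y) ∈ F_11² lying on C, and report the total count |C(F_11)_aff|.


Affine F_11-points: {(0, 0), (0, 5), (1, 2), (1, 5), (2, 1), (4, 0), (4, 7), (5, 3), (5, 9), (6, 5), (6, 10), (8, 0), (8, 8), (10, 2), (10, 9)}; count = 15.

For each of the 121 pairs (x, y) ∈ F_11², evaluate f(x, y) mod 11. Record the zeros.
  x = 0: [0↦0, 1↦3, 2↦10, 3↦10, 4↦3, 5↦0, 6↦1, 7↦6, 8↦4, 9↦6, 10↦1]  zeros at y ∈ {0, 5}
  x = 1: [0↦10, 1↦4, 2↦0, 3↦9, 4↦9, 5↦0, 6↦4, 7↦10, 8↦7, 9↦6, 10↦7]  zeros at y ∈ {2, 5}
  x = 2: [0↦2, 1↦0, 2↦9, 3↦7, 4↦5, 5↦3, 6↦1, 7↦10, 8↦8, 9↦6, 10↦4]  zeros at y ∈ {1}
  x = 3: [0↦4, 1↦8, 2↦10, 3↦10, 4↦8, 5↦4, 6↦9, 7↦1, 8↦2, 9↦1, 10↦9]  zeros at y ∈ ∅
  x = 4: [0↦0, 1↦1, 2↦9, 3↦2, 4↦2, 5↦9, 6↦1, 7↦0, 8↦6, 9↦8, 10↦6]  zeros at y ∈ {0, 7}
  x = 5: [0↦7, 1↦7, 2↦1, 3↦0, 4↦4, 5↦2, 6↦5, 7↦2, 8↦4, 9↦0, 10↦1]  zeros at y ∈ {3, 9}
  x = 6: [0↦9, 1↦10, 2↦3, 3↦10, 4↦9, 5↦0, 6↦5, 7↦2, 8↦2, 9↦5, 10↦0]  zeros at y ∈ {5, 10}
  x = 7: [0↦1, 1↦5, 2↦10, 3↦5, 4↦1, 5↦9, 6↦7, 7↦6, 8↦6, 9↦7, 10↦9]  zeros at y ∈ ∅
  x = 8: [0↦0, 1↦9, 2↦6, 3↦2, 4↦8, 5↦2, 6↦6, 7↦9, 8↦0, 9↦1, 10↦1]  zeros at y ∈ {0, 8}
  x = 9: [0↦1, 1↦6, 2↦8, 3↦7, 4↦3, 5↦7, 6↦8, 7↦6, 8↦1, 9↦4, 10↦4]  zeros at y ∈ ∅
  x = 10: [0↦10, 1↦2, 2↦0, 3↦4, 4↦3, 5↦8, 6↦8, 7↦3, 8↦4, 9↦0, 10↦2]  zeros at y ∈ {2, 9}
Collecting zeros: affine points = {(0, 0), (0, 5), (1, 2), (1, 5), (2, 1), (4, 0), (4, 7), (5, 3), (5, 9), (6, 5), (6, 10), (8, 0), (8, 8), (10, 2), (10, 9)}.
Total count |C(F_11)_aff| = 15.


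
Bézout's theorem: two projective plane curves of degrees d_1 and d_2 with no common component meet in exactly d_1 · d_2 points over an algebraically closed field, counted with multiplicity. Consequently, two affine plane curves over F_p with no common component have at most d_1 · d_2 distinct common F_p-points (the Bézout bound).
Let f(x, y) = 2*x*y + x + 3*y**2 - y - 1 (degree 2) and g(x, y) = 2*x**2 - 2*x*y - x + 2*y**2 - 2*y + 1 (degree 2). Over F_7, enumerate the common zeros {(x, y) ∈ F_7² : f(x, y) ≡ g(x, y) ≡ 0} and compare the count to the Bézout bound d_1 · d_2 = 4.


Common zeros: ∅; count = 0; Bézout bound = 4.

deg(f) = 2, deg(g) = 2, so Bézout bound = 4.
Scan x ∈ F_7. For each x, list the y ∈ F_7 with f(x, y) ≡ 0 and those with g(x, y) ≡ 0 (mod 7); the common zeros in that column are the intersection.
  x = 0: f ≡ 0 at y ∈ ∅; g ≡ 0 at y ∈ ∅; common: ∅.
  x = 1: f ≡ 0 at y ∈ {0, 2}; g ≡ 0 at y ∈ {1}; common: ∅.
  x = 2: f ≡ 0 at y ∈ {1, 5}; g ≡ 0 at y ∈ {0, 3}; common: ∅.
  x = 3: f ≡ 0 at y ∈ {4, 6}; g ≡ 0 at y ∈ ∅; common: ∅.
  x = 4: f ≡ 0 at y ∈ ∅; g ≡ 0 at y ∈ {1, 4}; common: ∅.
  x = 5: f ≡ 0 at y ∈ ∅; g ≡ 0 at y ∈ {3}; common: ∅.
  x = 6: f ≡ 0 at y ∈ ∅; g ≡ 0 at y ∈ ∅; common: ∅.
Collecting: common zeros = ∅, so the count is 0.
Comparison with the Bézout bound: 0 ≤ 4 = deg(f)·deg(g), as expected for curves with no common component (the affine F_7-count falls short of the bound because intersections may lie at infinity, over extension fields, or carry multiplicity).


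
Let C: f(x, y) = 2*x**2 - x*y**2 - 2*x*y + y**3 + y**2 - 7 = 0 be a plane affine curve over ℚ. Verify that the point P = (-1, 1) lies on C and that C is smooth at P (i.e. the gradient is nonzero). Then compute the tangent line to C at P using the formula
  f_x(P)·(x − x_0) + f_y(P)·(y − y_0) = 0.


Tangent line at P: -7*x + 9*y - 16 = 0.

Step 1: f(-1, 1) = 0, so P lies on C.
Step 2: partial derivatives
  f_x(x, y) = 4*x - y**2 - 2*y, f_y(x, y) = -2*x*y - 2*x + 3*y**2 + 2*y.
  f_x(P) = -7, f_y(P) = 9 (gradient nonzero, so P is smooth).
Step 3: tangent line at P: -7·(x − -1) + 9·(y − 1) = 0.
Expanding: -7*x + 9*y - 16 = 0.


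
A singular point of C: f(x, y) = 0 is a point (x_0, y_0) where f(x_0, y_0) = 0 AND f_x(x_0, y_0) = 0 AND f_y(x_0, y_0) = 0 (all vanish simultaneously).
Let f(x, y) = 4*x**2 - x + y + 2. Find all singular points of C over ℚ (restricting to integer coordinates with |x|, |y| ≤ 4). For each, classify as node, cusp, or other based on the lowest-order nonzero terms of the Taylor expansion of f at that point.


No singular points in the scanned grid; C is smooth there.

Compute partial derivatives:
  f_x = 8*x - 1.
  f_y = 1.
f_y = 1 is a nonzero constant, so f_y never vanishes: no point (x, y) can satisfy f = f_x = f_y = 0. In particular no (x, y) ∈ {−4, ..., 4}² is singular; the curve is smooth.


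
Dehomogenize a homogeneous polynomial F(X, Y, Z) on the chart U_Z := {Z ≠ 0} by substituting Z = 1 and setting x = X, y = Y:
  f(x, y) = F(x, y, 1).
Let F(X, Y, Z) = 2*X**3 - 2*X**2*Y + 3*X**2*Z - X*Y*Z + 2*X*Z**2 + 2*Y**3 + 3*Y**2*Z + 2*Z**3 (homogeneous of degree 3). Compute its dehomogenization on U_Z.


f(x, y) = 2*x**3 - 2*x**2*y + 3*x**2 - x*y + 2*x + 2*y**3 + 3*y**2 + 2

On U_Z we set Z = 1. Each monomial c·X^i·Y^j·Z^k in F becomes c·x^i·y^j·1^k = c·x^i·y^j.
Substituting Z = 1: F(X, Y, 1) = 2*x**3 - 2*x**2*y + 3*x**2 - x*y + 2*x + 2*y**3 + 3*y**2 + 2.
Note: deg(f) ≤ deg(F) = 3; strict inequality happens when F is divisible by Z (lost terms).
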